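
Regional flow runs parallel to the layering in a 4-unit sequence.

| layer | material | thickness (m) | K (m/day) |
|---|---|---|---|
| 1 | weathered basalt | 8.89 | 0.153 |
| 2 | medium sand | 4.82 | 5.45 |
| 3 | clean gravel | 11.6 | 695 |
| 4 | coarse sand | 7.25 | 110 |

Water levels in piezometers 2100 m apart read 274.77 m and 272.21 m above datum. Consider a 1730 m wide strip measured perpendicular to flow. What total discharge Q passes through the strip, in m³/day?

18700

Flow is parallel to layering, so each bed carries its own Darcy discharge and the transmissivities add.
Σ(K_i·b_i) = 0.153×8.89 + 5.45×4.82 + 695×11.6 + 110×7.25 = 8887 m²/day.
Hydraulic gradient i = (274.77 − 272.21) / 2100 = 2.56 / 2100 = 0.001219.
Q = Σ(K_i·b_i) · W · i = 8887 × 1730 × 0.001219 = 18743 m³/day.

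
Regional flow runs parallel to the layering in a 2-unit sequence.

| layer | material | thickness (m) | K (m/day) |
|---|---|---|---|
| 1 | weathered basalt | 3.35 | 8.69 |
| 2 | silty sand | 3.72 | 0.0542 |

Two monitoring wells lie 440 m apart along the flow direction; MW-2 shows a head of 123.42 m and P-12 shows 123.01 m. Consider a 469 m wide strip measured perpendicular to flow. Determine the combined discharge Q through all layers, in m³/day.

12.8

Flow is parallel to layering, so each bed carries its own Darcy discharge and the transmissivities add.
Σ(K_i·b_i) = 8.69×3.35 + 0.0542×3.72 = 29.31 m²/day.
Hydraulic gradient i = (123.42 − 123.01) / 440 = 0.41 / 440 = 0.0009318.
Q = Σ(K_i·b_i) · W · i = 29.31 × 469 × 0.0009318 = 12.81 m³/day.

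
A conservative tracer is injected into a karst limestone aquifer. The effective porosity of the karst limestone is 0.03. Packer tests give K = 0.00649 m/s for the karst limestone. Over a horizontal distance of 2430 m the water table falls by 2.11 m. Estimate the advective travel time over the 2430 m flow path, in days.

150

Convert K: 0.00649 m/s × 86400 = 560.7 m/day.
Hydraulic gradient i = Δh / L = 2.11 / 2430 = 0.0008683.
Darcy flux q = K · i = 560.7 × 0.0008683 = 0.4869 m/day.
Seepage velocity v = q / n_e = 0.4869 / 0.03 = 16.23 m/day.
Travel time t = L / v = 2430 / 16.23 = 149.7 days.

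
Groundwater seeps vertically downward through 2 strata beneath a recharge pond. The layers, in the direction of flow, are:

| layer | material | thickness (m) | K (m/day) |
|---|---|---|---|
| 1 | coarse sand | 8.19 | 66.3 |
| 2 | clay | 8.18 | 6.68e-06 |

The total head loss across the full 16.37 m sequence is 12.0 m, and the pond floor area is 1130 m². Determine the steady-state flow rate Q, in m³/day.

Flow is perpendicular to layering, so the layers act in series and the equivalent K is the thickness-weighted harmonic mean.
Total thickness L = 8.19 + 8.18 = 16.37 m.
Σ(b_i/K_i) = 8.19/66.3 + 8.18/6.68e-06 = 1.225e+06 d.
K_eq = L / Σ(b_i/K_i) = 16.37 / 1.225e+06 = 1.337e-05 m/day.
Q = K_eq · A · (Δh/L) = 1.337e-05 × 1130 × (12.0/16.37) = 0.01107 m³/day.

0.0111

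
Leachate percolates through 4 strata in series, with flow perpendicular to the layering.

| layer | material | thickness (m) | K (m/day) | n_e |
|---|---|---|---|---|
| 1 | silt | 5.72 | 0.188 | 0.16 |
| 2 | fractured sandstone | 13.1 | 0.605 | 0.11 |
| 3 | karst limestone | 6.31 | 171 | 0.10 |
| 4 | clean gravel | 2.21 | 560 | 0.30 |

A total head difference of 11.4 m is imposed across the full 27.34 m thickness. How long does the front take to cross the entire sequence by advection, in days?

With flow normal to the layers, continuity requires the same specific discharge q through every layer.
Σ(b_i/K_i) = 5.72/0.188 + 13.1/0.605 + 6.31/171 + 2.21/560 = 52.12 d.
q = Δh / Σ(b_i/K_i) = 11.4 / 52.12 = 0.2187 m/day.
In each layer the seepage velocity is v_i = q/n_i, so the layer transit time is t_i = b_i·n_i / q:
  layer 1 (silt): t_1 = 5.72 × 0.16 / 0.2187 = 4.184 d
  layer 2 (fractured sandstone): t_2 = 13.1 × 0.11 / 0.2187 = 6.588 d
  layer 3 (karst limestone): t_3 = 6.31 × 0.10 / 0.2187 = 2.885 d
  layer 4 (clean gravel): t_4 = 2.21 × 0.30 / 0.2187 = 3.031 d
Total t = Σ t_i = 16.69 days.

16.7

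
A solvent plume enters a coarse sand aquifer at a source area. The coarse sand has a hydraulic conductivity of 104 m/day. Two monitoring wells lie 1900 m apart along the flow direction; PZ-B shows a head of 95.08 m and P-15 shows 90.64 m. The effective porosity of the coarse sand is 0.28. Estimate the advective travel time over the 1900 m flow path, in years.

5.99

Hydraulic gradient i = (95.08 − 90.64) / 1900 = 4.44 / 1900 = 0.002337.
Darcy flux q = K · i = 104.0 × 0.002337 = 0.2430 m/day.
Seepage velocity v = q / n_e = 0.2430 / 0.28 = 0.8680 m/day.
Travel time t = L / v = 1900 / 0.8680 = 2189 days = 5.993 years.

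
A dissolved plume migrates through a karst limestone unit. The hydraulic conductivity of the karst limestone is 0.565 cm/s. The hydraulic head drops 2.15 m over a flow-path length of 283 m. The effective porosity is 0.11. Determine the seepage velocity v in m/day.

33.7

Convert K: 0.565 cm/s × 864 = 488.2 m/day.
Hydraulic gradient i = Δh / L = 2.15 / 283 = 0.007597.
Darcy flux q = K · i = 488.2 × 0.007597 = 3.709 m/day.
Seepage velocity v = q / n_e = 3.709 / 0.11 = 33.71 m/day.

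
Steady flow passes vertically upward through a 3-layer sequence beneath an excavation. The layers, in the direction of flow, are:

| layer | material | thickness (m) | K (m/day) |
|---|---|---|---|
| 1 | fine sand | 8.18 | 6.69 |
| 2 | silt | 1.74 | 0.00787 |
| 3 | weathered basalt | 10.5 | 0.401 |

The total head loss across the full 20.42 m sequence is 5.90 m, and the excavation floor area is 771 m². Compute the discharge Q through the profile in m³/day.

Flow is perpendicular to layering, so the layers act in series and the equivalent K is the thickness-weighted harmonic mean.
Total thickness L = 8.18 + 1.74 + 10.5 = 20.42 m.
Σ(b_i/K_i) = 8.18/6.69 + 1.74/0.00787 + 10.5/0.401 = 248.5 d.
K_eq = L / Σ(b_i/K_i) = 20.42 / 248.5 = 0.08217 m/day.
Q = K_eq · A · (Δh/L) = 0.08217 × 771 × (5.90/20.42) = 18.31 m³/day.

18.3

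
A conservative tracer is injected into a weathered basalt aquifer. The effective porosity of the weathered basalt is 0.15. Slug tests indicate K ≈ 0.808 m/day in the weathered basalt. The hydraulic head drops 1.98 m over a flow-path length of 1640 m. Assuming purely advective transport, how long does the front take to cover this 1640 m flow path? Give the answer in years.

Hydraulic gradient i = Δh / L = 1.98 / 1640 = 0.001207.
Darcy flux q = K · i = 0.8080 × 0.001207 = 0.0009755 m/day.
Seepage velocity v = q / n_e = 0.0009755 / 0.15 = 0.006503 m/day.
Travel time t = L / v = 1640 / 0.006503 = 2.522e+05 days = 690.4 years.

690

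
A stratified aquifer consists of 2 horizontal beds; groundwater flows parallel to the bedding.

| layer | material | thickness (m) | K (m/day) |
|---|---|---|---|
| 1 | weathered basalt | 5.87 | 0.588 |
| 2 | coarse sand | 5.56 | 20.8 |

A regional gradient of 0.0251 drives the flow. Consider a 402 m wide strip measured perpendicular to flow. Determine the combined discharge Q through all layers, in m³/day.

1200

Flow is parallel to layering, so each bed carries its own Darcy discharge and the transmissivities add.
Σ(K_i·b_i) = 0.588×5.87 + 20.8×5.56 = 119.1 m²/day.
Hydraulic gradient i = 0.0251.
Q = Σ(K_i·b_i) · W · i = 119.1 × 402 × 0.02510 = 1202 m³/day.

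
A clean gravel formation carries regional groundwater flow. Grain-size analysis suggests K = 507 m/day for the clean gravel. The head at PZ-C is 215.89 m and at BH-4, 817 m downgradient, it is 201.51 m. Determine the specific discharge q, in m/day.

Hydraulic gradient i = (215.89 − 201.51) / 817 = 14.38 / 817 = 0.01760.
Specific discharge q = K · i = 507.0 × 0.01760 = 8.924 m/day.

8.92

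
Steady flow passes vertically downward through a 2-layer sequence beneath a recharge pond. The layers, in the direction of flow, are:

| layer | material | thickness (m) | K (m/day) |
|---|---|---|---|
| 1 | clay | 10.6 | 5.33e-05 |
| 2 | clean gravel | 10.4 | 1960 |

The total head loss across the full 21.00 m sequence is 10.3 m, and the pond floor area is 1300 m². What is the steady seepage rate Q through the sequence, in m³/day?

Flow is perpendicular to layering, so the layers act in series and the equivalent K is the thickness-weighted harmonic mean.
Total thickness L = 10.6 + 10.4 = 21.00 m.
Σ(b_i/K_i) = 10.6/5.33e-05 + 10.4/1960 = 1.989e+05 d.
K_eq = L / Σ(b_i/K_i) = 21.00 / 1.989e+05 = 0.0001056 m/day.
Q = K_eq · A · (Δh/L) = 0.0001056 × 1300 × (10.3/21.00) = 0.06733 m³/day.

0.0673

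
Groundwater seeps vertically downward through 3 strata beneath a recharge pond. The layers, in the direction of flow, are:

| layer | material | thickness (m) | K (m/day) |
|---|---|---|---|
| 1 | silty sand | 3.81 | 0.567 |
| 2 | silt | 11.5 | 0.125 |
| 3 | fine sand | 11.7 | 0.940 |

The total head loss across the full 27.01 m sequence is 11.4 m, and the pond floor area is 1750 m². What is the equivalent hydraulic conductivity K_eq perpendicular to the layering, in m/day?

Flow is perpendicular to layering, so the layers act in series and the equivalent K is the thickness-weighted harmonic mean.
Total thickness L = 3.81 + 11.5 + 11.7 = 27.01 m.
Σ(b_i/K_i) = 3.81/0.567 + 11.5/0.125 + 11.7/0.940 = 111.2 d.
K_eq = L / Σ(b_i/K_i) = 27.01 / 111.2 = 0.2430 m/day.

0.243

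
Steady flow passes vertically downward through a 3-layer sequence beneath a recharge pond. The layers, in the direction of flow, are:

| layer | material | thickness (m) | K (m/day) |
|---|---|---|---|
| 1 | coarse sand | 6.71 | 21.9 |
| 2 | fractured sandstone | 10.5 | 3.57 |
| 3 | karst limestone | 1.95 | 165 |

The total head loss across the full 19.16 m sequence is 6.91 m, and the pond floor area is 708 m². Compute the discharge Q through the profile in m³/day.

1500

Flow is perpendicular to layering, so the layers act in series and the equivalent K is the thickness-weighted harmonic mean.
Total thickness L = 6.71 + 10.5 + 1.95 = 19.16 m.
Σ(b_i/K_i) = 6.71/21.9 + 10.5/3.57 + 1.95/165 = 3.259 d.
K_eq = L / Σ(b_i/K_i) = 19.16 / 3.259 = 5.878 m/day.
Q = K_eq · A · (Δh/L) = 5.878 × 708 × (6.91/19.16) = 1501 m³/day.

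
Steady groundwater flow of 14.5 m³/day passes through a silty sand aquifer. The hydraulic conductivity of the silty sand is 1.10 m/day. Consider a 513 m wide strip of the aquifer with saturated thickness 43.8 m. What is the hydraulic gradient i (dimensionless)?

0.000587

Cross-sectional area A = 513 × 43.8 = 22469 m².
From Q = K·A·i, i = Q / (K·A) = 14.5 / (1.100 × 22469) = 0.0005867.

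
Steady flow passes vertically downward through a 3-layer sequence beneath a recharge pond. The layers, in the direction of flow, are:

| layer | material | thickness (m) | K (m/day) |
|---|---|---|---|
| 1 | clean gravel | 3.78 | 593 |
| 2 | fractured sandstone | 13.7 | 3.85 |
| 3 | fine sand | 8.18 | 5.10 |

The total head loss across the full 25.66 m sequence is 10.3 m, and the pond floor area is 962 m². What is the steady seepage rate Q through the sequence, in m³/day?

Flow is perpendicular to layering, so the layers act in series and the equivalent K is the thickness-weighted harmonic mean.
Total thickness L = 3.78 + 13.7 + 8.18 = 25.66 m.
Σ(b_i/K_i) = 3.78/593 + 13.7/3.85 + 8.18/5.10 = 5.169 d.
K_eq = L / Σ(b_i/K_i) = 25.66 / 5.169 = 4.964 m/day.
Q = K_eq · A · (Δh/L) = 4.964 × 962 × (10.3/25.66) = 1917 m³/day.

1920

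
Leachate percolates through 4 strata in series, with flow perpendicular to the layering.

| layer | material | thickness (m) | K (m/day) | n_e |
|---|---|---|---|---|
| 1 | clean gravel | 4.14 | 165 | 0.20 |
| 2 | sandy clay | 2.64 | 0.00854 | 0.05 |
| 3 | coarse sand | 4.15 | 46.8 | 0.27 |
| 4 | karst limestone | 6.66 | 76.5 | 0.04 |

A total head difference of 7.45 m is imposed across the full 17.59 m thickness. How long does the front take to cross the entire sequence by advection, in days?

97.4

With flow normal to the layers, continuity requires the same specific discharge q through every layer.
Σ(b_i/K_i) = 4.14/165 + 2.64/0.00854 + 4.15/46.8 + 6.66/76.5 = 309.3 d.
q = Δh / Σ(b_i/K_i) = 7.45 / 309.3 = 0.02408 m/day.
In each layer the seepage velocity is v_i = q/n_i, so the layer transit time is t_i = b_i·n_i / q:
  layer 1 (clean gravel): t_1 = 4.14 × 0.20 / 0.02408 = 34.38 d
  layer 2 (sandy clay): t_2 = 2.64 × 0.05 / 0.02408 = 5.481 d
  layer 3 (coarse sand): t_3 = 4.15 × 0.27 / 0.02408 = 46.52 d
  layer 4 (karst limestone): t_4 = 6.66 × 0.04 / 0.02408 = 11.06 d
Total t = Σ t_i = 97.45 days.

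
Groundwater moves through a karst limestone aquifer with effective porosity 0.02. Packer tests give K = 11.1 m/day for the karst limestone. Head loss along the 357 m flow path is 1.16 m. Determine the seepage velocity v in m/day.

1.80

Hydraulic gradient i = Δh / L = 1.16 / 357 = 0.003249.
Darcy flux q = K · i = 11.10 × 0.003249 = 0.03607 m/day.
Seepage velocity v = q / n_e = 0.03607 / 0.02 = 1.803 m/day.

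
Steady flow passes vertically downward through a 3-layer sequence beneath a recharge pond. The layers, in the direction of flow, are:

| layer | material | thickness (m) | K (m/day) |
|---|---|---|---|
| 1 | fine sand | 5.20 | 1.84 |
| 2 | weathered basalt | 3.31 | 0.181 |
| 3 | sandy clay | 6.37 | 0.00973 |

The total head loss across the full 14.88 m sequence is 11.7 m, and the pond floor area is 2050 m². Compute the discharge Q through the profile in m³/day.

35.5

Flow is perpendicular to layering, so the layers act in series and the equivalent K is the thickness-weighted harmonic mean.
Total thickness L = 5.20 + 3.31 + 6.37 = 14.88 m.
Σ(b_i/K_i) = 5.20/1.84 + 3.31/0.181 + 6.37/0.00973 = 675.8 d.
K_eq = L / Σ(b_i/K_i) = 14.88 / 675.8 = 0.02202 m/day.
Q = K_eq · A · (Δh/L) = 0.02202 × 2050 × (11.7/14.88) = 35.49 m³/day.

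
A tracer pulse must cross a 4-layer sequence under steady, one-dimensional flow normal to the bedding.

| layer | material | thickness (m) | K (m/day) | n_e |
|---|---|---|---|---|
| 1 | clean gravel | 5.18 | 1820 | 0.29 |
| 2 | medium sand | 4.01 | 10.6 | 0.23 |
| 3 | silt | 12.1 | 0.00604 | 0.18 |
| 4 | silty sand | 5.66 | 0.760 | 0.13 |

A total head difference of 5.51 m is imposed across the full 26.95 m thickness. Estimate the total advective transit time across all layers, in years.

With flow normal to the layers, continuity requires the same specific discharge q through every layer.
Σ(b_i/K_i) = 5.18/1820 + 4.01/10.6 + 12.1/0.00604 + 5.66/0.760 = 2011 d.
q = Δh / Σ(b_i/K_i) = 5.51 / 2011 = 0.002740 m/day.
In each layer the seepage velocity is v_i = q/n_i, so the layer transit time is t_i = b_i·n_i / q:
  layer 1 (clean gravel): t_1 = 5.18 × 0.29 / 0.002740 = 548.3 d
  layer 2 (medium sand): t_2 = 4.01 × 0.23 / 0.002740 = 336.6 d
  layer 3 (silt): t_3 = 12.1 × 0.18 / 0.002740 = 795.0 d
  layer 4 (silty sand): t_4 = 5.66 × 0.13 / 0.002740 = 268.6 d
Total t = Σ t_i = 1948 days = 5.335 years.

5.33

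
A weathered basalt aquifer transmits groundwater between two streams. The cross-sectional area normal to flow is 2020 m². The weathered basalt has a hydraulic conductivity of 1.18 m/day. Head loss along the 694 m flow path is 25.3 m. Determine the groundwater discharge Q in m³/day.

86.9

Hydraulic gradient i = Δh / L = 25.3 / 694 = 0.03646.
Darcy's law: Q = K · A · i = 1.180 × 2020 × 0.03646 = 86.89 m³/day.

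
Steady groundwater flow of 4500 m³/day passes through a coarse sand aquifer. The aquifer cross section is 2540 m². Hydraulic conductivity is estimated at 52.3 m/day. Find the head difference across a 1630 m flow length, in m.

From Q = K·A·i, i = Q / (K·A) = 4500 / (52.30 × 2540) = 0.03387.
Head loss Δh = i · L = 0.03387 × 1630 = 55.22 m.

55.2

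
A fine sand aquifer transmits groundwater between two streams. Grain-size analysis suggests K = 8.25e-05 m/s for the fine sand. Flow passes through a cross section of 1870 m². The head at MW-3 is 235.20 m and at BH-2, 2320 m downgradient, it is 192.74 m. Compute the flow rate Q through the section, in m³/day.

Convert K: 8.25e-05 m/s × 86400 = 7.128 m/day.
Hydraulic gradient i = (235.20 − 192.74) / 2320 = 42.46 / 2320 = 0.01830.
Darcy's law: Q = K · A · i = 7.128 × 1870 × 0.01830 = 244.0 m³/day.

244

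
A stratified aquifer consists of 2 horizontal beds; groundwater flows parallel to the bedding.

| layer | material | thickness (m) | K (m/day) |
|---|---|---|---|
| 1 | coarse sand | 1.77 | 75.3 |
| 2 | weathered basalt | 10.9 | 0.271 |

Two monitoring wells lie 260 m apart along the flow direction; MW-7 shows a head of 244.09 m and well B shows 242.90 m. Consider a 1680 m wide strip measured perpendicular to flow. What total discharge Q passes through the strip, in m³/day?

Flow is parallel to layering, so each bed carries its own Darcy discharge and the transmissivities add.
Σ(K_i·b_i) = 75.3×1.77 + 0.271×10.9 = 136.2 m²/day.
Hydraulic gradient i = (244.09 − 242.90) / 260 = 1.19 / 260 = 0.004577.
Q = Σ(K_i·b_i) · W · i = 136.2 × 1680 × 0.004577 = 1048 m³/day.

1050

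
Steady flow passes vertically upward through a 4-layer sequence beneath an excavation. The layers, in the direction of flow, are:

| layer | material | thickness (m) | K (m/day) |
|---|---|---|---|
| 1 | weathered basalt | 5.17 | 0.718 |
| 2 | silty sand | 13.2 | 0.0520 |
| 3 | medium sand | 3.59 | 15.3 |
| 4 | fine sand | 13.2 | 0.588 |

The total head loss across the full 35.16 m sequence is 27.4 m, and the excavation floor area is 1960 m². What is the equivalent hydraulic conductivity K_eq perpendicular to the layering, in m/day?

0.124

Flow is perpendicular to layering, so the layers act in series and the equivalent K is the thickness-weighted harmonic mean.
Total thickness L = 5.17 + 13.2 + 3.59 + 13.2 = 35.16 m.
Σ(b_i/K_i) = 5.17/0.718 + 13.2/0.0520 + 3.59/15.3 + 13.2/0.588 = 283.7 d.
K_eq = L / Σ(b_i/K_i) = 35.16 / 283.7 = 0.1239 m/day.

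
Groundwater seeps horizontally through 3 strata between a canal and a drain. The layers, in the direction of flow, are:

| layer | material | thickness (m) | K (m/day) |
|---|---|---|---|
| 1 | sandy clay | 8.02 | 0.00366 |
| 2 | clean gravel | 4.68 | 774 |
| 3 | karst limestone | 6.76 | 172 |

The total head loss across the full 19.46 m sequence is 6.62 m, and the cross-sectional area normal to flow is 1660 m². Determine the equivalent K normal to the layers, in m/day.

0.00888

Flow is perpendicular to layering, so the layers act in series and the equivalent K is the thickness-weighted harmonic mean.
Total thickness L = 8.02 + 4.68 + 6.76 = 19.46 m.
Σ(b_i/K_i) = 8.02/0.00366 + 4.68/774 + 6.76/172 = 2191 d.
K_eq = L / Σ(b_i/K_i) = 19.46 / 2191 = 0.008881 m/day.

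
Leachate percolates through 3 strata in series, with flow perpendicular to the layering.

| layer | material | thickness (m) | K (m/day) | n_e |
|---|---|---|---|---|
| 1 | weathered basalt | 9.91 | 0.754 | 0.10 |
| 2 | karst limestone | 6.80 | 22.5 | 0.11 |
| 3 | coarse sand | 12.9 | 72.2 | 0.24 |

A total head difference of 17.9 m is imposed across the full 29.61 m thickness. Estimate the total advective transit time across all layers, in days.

With flow normal to the layers, continuity requires the same specific discharge q through every layer.
Σ(b_i/K_i) = 9.91/0.754 + 6.80/22.5 + 12.9/72.2 = 13.62 d.
q = Δh / Σ(b_i/K_i) = 17.9 / 13.62 = 1.314 m/day.
In each layer the seepage velocity is v_i = q/n_i, so the layer transit time is t_i = b_i·n_i / q:
  layer 1 (weathered basalt): t_1 = 9.91 × 0.10 / 1.314 = 0.7543 d
  layer 2 (karst limestone): t_2 = 6.80 × 0.11 / 1.314 = 0.5693 d
  layer 3 (coarse sand): t_3 = 12.9 × 0.24 / 1.314 = 2.356 d
Total t = Σ t_i = 3.680 days.

3.68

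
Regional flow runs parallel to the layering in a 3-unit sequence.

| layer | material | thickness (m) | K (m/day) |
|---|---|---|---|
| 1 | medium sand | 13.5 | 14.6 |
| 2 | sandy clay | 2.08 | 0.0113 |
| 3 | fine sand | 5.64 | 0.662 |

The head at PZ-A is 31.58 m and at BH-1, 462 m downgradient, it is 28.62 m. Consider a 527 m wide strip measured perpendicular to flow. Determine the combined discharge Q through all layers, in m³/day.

Flow is parallel to layering, so each bed carries its own Darcy discharge and the transmissivities add.
Σ(K_i·b_i) = 14.6×13.5 + 0.0113×2.08 + 0.662×5.64 = 200.9 m²/day.
Hydraulic gradient i = (31.58 − 28.62) / 462 = 2.96 / 462 = 0.006407.
Q = Σ(K_i·b_i) · W · i = 200.9 × 527 × 0.006407 = 678.2 m³/day.

678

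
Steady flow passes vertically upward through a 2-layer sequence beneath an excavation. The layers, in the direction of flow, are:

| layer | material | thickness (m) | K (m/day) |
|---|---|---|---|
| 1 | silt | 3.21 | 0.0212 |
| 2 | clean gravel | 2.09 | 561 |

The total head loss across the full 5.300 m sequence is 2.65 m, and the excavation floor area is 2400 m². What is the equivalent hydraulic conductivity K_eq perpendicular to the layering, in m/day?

Flow is perpendicular to layering, so the layers act in series and the equivalent K is the thickness-weighted harmonic mean.
Total thickness L = 3.21 + 2.09 = 5.300 m.
Σ(b_i/K_i) = 3.21/0.0212 + 2.09/561 = 151.4 d.
K_eq = L / Σ(b_i/K_i) = 5.300 / 151.4 = 0.03500 m/day.

0.0350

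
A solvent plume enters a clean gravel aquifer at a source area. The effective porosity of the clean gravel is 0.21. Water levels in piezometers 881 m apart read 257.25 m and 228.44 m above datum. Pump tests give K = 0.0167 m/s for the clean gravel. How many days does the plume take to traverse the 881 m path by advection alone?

Convert K: 0.0167 m/s × 86400 = 1443 m/day.
Hydraulic gradient i = (257.25 − 228.44) / 881 = 28.81 / 881 = 0.03270.
Darcy flux q = K · i = 1443 × 0.03270 = 47.18 m/day.
Seepage velocity v = q / n_e = 47.18 / 0.21 = 224.7 m/day.
Travel time t = L / v = 881 / 224.7 = 3.921 days.

3.92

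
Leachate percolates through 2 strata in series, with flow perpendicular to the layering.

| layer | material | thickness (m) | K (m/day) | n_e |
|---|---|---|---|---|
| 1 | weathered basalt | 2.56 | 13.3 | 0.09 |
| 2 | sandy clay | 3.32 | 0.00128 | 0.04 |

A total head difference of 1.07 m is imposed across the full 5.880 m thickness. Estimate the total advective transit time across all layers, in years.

2.41

With flow normal to the layers, continuity requires the same specific discharge q through every layer.
Σ(b_i/K_i) = 2.56/13.3 + 3.32/0.00128 = 2594 d.
q = Δh / Σ(b_i/K_i) = 1.07 / 2594 = 0.0004125 m/day.
In each layer the seepage velocity is v_i = q/n_i, so the layer transit time is t_i = b_i·n_i / q:
  layer 1 (weathered basalt): t_1 = 2.56 × 0.09 / 0.0004125 = 558.5 d
  layer 2 (sandy clay): t_2 = 3.32 × 0.04 / 0.0004125 = 321.9 d
Total t = Σ t_i = 880.5 days = 2.411 years.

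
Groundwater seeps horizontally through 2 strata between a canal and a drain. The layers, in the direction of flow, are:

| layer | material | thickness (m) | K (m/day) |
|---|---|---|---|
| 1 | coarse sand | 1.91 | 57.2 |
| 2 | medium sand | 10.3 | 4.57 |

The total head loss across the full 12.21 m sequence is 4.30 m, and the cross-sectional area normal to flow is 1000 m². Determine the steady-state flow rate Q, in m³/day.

Flow is perpendicular to layering, so the layers act in series and the equivalent K is the thickness-weighted harmonic mean.
Total thickness L = 1.91 + 10.3 = 12.21 m.
Σ(b_i/K_i) = 1.91/57.2 + 10.3/4.57 = 2.287 d.
K_eq = L / Σ(b_i/K_i) = 12.21 / 2.287 = 5.338 m/day.
Q = K_eq · A · (Δh/L) = 5.338 × 1000 × (4.30/12.21) = 1880 m³/day.

1880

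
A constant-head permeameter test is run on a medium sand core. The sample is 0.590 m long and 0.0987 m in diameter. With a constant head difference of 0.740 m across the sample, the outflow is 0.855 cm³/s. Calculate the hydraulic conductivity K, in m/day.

Cross-sectional area A = π·(d/2)² = π × (0.0987/2)² = 0.007651 m².
Convert discharge: 0.855 cm³/s = 8.550e-07 m³/s.
Darcy's law rearranged: K = Q·L / (A·Δh) = 8.550e-07 × 0.590 / (0.007651 × 0.740) = 8.910e-05 m/s = 7.698 m/day.

7.70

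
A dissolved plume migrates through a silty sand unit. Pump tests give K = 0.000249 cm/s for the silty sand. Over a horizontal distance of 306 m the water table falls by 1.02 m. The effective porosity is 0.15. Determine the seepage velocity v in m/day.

Convert K: 0.000249 cm/s × 864 = 0.2151 m/day.
Hydraulic gradient i = Δh / L = 1.02 / 306 = 0.003333.
Darcy flux q = K · i = 0.2151 × 0.003333 = 0.0007171 m/day.
Seepage velocity v = q / n_e = 0.0007171 / 0.15 = 0.004781 m/day.

0.00478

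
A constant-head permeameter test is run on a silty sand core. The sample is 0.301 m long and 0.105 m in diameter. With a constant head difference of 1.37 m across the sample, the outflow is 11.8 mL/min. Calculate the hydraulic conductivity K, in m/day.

Cross-sectional area A = π·(d/2)² = π × (0.105/2)² = 0.008659 m².
Convert discharge: 11.8 mL/min = 1.967e-07 m³/s.
Darcy's law rearranged: K = Q·L / (A·Δh) = 1.967e-07 × 0.301 / (0.008659 × 1.37) = 4.990e-06 m/s = 0.4311 m/day.

0.431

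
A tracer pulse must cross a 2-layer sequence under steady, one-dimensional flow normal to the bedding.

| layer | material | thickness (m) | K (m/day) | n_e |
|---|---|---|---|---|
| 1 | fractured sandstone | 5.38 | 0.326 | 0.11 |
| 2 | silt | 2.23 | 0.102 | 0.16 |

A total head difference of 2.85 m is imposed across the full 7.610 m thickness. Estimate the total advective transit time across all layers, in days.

With flow normal to the layers, continuity requires the same specific discharge q through every layer.
Σ(b_i/K_i) = 5.38/0.326 + 2.23/0.102 = 38.37 d.
q = Δh / Σ(b_i/K_i) = 2.85 / 38.37 = 0.07428 m/day.
In each layer the seepage velocity is v_i = q/n_i, so the layer transit time is t_i = b_i·n_i / q:
  layer 1 (fractured sandstone): t_1 = 5.38 × 0.11 / 0.07428 = 7.967 d
  layer 2 (silt): t_2 = 2.23 × 0.16 / 0.07428 = 4.803 d
Total t = Σ t_i = 12.77 days.

12.8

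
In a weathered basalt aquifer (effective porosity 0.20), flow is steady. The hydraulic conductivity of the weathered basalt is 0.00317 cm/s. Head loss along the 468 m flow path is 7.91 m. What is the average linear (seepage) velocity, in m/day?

0.231

Convert K: 0.00317 cm/s × 864 = 2.739 m/day.
Hydraulic gradient i = Δh / L = 7.91 / 468 = 0.01690.
Darcy flux q = K · i = 2.739 × 0.01690 = 0.04629 m/day.
Seepage velocity v = q / n_e = 0.04629 / 0.20 = 0.2315 m/day.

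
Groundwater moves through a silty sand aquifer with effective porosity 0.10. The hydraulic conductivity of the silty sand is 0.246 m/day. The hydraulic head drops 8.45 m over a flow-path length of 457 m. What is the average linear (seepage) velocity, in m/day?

Hydraulic gradient i = Δh / L = 8.45 / 457 = 0.01849.
Darcy flux q = K · i = 0.2460 × 0.01849 = 0.004549 m/day.
Seepage velocity v = q / n_e = 0.004549 / 0.10 = 0.04549 m/day.

0.0455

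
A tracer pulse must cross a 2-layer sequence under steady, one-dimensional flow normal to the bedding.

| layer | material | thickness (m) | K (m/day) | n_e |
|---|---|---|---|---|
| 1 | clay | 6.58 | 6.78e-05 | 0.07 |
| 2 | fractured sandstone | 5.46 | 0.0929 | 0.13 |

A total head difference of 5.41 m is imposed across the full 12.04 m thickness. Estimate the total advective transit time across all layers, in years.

57.5

With flow normal to the layers, continuity requires the same specific discharge q through every layer.
Σ(b_i/K_i) = 6.58/6.78e-05 + 5.46/0.0929 = 97109 d.
q = Δh / Σ(b_i/K_i) = 5.41 / 97109 = 5.571e-05 m/day.
In each layer the seepage velocity is v_i = q/n_i, so the layer transit time is t_i = b_i·n_i / q:
  layer 1 (clay): t_1 = 6.58 × 0.07 / 5.571e-05 = 8268 d
  layer 2 (fractured sandstone): t_2 = 5.46 × 0.13 / 5.571e-05 = 12741 d
Total t = Σ t_i = 21009 days = 57.52 years.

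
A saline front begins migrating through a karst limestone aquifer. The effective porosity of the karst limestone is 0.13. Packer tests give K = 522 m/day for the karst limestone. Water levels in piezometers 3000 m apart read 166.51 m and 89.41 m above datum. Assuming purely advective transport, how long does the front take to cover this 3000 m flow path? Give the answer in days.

29.1

Hydraulic gradient i = (166.51 − 89.41) / 3000 = 77.1 / 3000 = 0.02570.
Darcy flux q = K · i = 522.0 × 0.02570 = 13.42 m/day.
Seepage velocity v = q / n_e = 13.42 / 0.13 = 103.2 m/day.
Travel time t = L / v = 3000 / 103.2 = 29.07 days.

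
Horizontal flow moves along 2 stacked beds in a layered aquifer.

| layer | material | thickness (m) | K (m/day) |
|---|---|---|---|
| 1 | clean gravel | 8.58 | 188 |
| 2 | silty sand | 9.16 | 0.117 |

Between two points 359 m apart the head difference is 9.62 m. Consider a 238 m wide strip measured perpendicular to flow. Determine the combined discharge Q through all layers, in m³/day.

10300

Flow is parallel to layering, so each bed carries its own Darcy discharge and the transmissivities add.
Σ(K_i·b_i) = 188×8.58 + 0.117×9.16 = 1614 m²/day.
Hydraulic gradient i = Δh / L = 9.62 / 359 = 0.02680.
Q = Σ(K_i·b_i) · W · i = 1614 × 238 × 0.02680 = 10294 m³/day.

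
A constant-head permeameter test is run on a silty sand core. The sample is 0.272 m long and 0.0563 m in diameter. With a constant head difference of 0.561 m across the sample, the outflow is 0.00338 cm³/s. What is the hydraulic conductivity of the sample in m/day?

0.0569

Cross-sectional area A = π·(d/2)² = π × (0.0563/2)² = 0.002489 m².
Convert discharge: 0.00338 cm³/s = 3.380e-09 m³/s.
Darcy's law rearranged: K = Q·L / (A·Δh) = 3.380e-09 × 0.272 / (0.002489 × 0.561) = 6.583e-07 m/s = 0.05688 m/day.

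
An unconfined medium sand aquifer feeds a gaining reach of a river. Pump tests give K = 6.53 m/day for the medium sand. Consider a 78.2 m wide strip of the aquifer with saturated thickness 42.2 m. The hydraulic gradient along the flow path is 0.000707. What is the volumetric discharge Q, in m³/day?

15.2

Cross-sectional area A = 78.2 × 42.2 = 3300 m².
Hydraulic gradient i = 0.000707.
Darcy's law: Q = K · A · i = 6.530 × 3300 × 0.0007070 = 15.24 m³/day.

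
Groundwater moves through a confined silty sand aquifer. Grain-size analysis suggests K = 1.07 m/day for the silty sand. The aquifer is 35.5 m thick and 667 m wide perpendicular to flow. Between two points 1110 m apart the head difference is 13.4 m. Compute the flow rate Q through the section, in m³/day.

Cross-sectional area A = 667 × 35.5 = 23678 m².
Hydraulic gradient i = Δh / L = 13.4 / 1110 = 0.01207.
Darcy's law: Q = K · A · i = 1.070 × 23678 × 0.01207 = 305.9 m³/day.

306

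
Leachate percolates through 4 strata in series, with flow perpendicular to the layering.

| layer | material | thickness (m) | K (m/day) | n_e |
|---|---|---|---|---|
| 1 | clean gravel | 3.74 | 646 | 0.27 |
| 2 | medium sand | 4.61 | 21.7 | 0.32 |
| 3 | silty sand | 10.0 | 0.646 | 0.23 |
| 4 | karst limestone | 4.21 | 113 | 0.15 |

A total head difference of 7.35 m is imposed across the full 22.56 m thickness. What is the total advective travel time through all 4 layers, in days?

With flow normal to the layers, continuity requires the same specific discharge q through every layer.
Σ(b_i/K_i) = 3.74/646 + 4.61/21.7 + 10.0/0.646 + 4.21/113 = 15.74 d.
q = Δh / Σ(b_i/K_i) = 7.35 / 15.74 = 0.4671 m/day.
In each layer the seepage velocity is v_i = q/n_i, so the layer transit time is t_i = b_i·n_i / q:
  layer 1 (clean gravel): t_1 = 3.74 × 0.27 / 0.4671 = 2.162 d
  layer 2 (medium sand): t_2 = 4.61 × 0.32 / 0.4671 = 3.158 d
  layer 3 (silty sand): t_3 = 10.0 × 0.23 / 0.4671 = 4.924 d
  layer 4 (karst limestone): t_4 = 4.21 × 0.15 / 0.4671 = 1.352 d
Total t = Σ t_i = 11.60 days.

11.6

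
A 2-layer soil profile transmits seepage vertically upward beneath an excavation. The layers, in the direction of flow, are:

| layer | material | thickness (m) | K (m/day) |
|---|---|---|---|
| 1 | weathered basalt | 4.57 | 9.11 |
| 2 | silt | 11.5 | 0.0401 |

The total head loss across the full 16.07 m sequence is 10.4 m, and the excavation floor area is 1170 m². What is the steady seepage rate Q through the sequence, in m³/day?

42.4

Flow is perpendicular to layering, so the layers act in series and the equivalent K is the thickness-weighted harmonic mean.
Total thickness L = 4.57 + 11.5 = 16.07 m.
Σ(b_i/K_i) = 4.57/9.11 + 11.5/0.0401 = 287.3 d.
K_eq = L / Σ(b_i/K_i) = 16.07 / 287.3 = 0.05594 m/day.
Q = K_eq · A · (Δh/L) = 0.05594 × 1170 × (10.4/16.07) = 42.36 m³/day.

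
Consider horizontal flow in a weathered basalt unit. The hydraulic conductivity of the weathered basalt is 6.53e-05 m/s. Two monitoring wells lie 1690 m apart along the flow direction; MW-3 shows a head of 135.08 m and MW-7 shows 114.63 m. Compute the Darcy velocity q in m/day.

0.0683

Convert K: 6.53e-05 m/s × 86400 = 5.642 m/day.
Hydraulic gradient i = (135.08 − 114.63) / 1690 = 20.45 / 1690 = 0.01210.
Specific discharge q = K · i = 5.642 × 0.01210 = 0.06827 m/day.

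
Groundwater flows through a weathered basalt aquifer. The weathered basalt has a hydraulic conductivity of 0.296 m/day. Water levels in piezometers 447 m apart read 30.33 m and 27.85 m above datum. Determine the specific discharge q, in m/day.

Hydraulic gradient i = (30.33 − 27.85) / 447 = 2.48 / 447 = 0.005548.
Specific discharge q = K · i = 0.2960 × 0.005548 = 0.001642 m/day.

0.00164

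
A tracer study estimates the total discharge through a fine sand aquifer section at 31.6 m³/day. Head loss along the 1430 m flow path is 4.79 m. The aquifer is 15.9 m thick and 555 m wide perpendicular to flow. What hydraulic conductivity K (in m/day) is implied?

1.07

Cross-sectional area A = 555 × 15.9 = 8824 m².
Hydraulic gradient i = Δh / L = 4.79 / 1430 = 0.003350.
From Q = K·A·i, K = Q / (A·i) = 31.6 / (8824 × 0.003350) = 1.069 m/day.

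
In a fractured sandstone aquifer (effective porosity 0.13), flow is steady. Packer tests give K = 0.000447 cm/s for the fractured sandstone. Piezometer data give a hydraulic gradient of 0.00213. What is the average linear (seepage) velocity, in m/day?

0.00633

Convert K: 0.000447 cm/s × 864 = 0.3862 m/day.
Hydraulic gradient i = 0.00213.
Darcy flux q = K · i = 0.3862 × 0.002130 = 0.0008226 m/day.
Seepage velocity v = q / n_e = 0.0008226 / 0.13 = 0.006328 m/day.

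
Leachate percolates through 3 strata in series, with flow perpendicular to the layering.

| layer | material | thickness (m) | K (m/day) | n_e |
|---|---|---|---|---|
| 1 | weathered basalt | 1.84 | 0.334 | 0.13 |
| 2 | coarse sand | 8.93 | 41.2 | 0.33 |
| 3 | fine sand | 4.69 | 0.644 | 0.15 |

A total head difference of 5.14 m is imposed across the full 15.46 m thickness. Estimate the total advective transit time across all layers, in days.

With flow normal to the layers, continuity requires the same specific discharge q through every layer.
Σ(b_i/K_i) = 1.84/0.334 + 8.93/41.2 + 4.69/0.644 = 13.01 d.
q = Δh / Σ(b_i/K_i) = 5.14 / 13.01 = 0.3951 m/day.
In each layer the seepage velocity is v_i = q/n_i, so the layer transit time is t_i = b_i·n_i / q:
  layer 1 (weathered basalt): t_1 = 1.84 × 0.13 / 0.3951 = 0.6054 d
  layer 2 (coarse sand): t_2 = 8.93 × 0.33 / 0.3951 = 7.458 d
  layer 3 (fine sand): t_3 = 4.69 × 0.15 / 0.3951 = 1.780 d
Total t = Σ t_i = 9.844 days.

9.84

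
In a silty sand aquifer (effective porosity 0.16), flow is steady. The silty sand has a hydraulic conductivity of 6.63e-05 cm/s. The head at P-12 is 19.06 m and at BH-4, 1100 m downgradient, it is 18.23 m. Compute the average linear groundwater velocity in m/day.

0.000270

Convert K: 6.63e-05 cm/s × 864 = 0.05728 m/day.
Hydraulic gradient i = (19.06 − 18.23) / 1100 = 0.83 / 1100 = 0.0007545.
Darcy flux q = K · i = 0.05728 × 0.0007545 = 4.322e-05 m/day.
Seepage velocity v = q / n_e = 4.322e-05 / 0.16 = 0.0002701 m/day.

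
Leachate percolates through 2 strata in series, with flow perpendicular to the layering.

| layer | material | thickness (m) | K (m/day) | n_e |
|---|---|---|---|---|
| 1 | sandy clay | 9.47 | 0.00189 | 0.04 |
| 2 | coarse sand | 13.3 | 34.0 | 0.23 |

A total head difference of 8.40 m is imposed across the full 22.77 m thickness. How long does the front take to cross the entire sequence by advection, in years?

5.61

With flow normal to the layers, continuity requires the same specific discharge q through every layer.
Σ(b_i/K_i) = 9.47/0.00189 + 13.3/34.0 = 5011 d.
q = Δh / Σ(b_i/K_i) = 8.40 / 5011 = 0.001676 m/day.
In each layer the seepage velocity is v_i = q/n_i, so the layer transit time is t_i = b_i·n_i / q:
  layer 1 (sandy clay): t_1 = 9.47 × 0.04 / 0.001676 = 226.0 d
  layer 2 (coarse sand): t_2 = 13.3 × 0.23 / 0.001676 = 1825 d
Total t = Σ t_i = 2051 days = 5.615 years.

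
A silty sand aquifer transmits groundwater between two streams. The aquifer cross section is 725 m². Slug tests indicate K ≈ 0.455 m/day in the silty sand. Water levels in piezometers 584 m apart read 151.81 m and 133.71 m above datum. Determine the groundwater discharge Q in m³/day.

Hydraulic gradient i = (151.81 − 133.71) / 584 = 18.1 / 584 = 0.03099.
Darcy's law: Q = K · A · i = 0.4550 × 725.0 × 0.03099 = 10.22 m³/day.

10.2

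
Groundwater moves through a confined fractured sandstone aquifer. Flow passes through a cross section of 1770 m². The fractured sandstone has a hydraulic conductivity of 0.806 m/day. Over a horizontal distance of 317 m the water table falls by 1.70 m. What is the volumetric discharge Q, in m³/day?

7.65

Hydraulic gradient i = Δh / L = 1.70 / 317 = 0.005363.
Darcy's law: Q = K · A · i = 0.8060 × 1770 × 0.005363 = 7.651 m³/day.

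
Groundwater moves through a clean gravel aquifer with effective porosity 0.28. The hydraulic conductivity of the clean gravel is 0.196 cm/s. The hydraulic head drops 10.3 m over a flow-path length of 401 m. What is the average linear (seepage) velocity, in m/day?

Convert K: 0.196 cm/s × 864 = 169.3 m/day.
Hydraulic gradient i = Δh / L = 10.3 / 401 = 0.02569.
Darcy flux q = K · i = 169.3 × 0.02569 = 4.350 m/day.
Seepage velocity v = q / n_e = 4.350 / 0.28 = 15.53 m/day.

15.5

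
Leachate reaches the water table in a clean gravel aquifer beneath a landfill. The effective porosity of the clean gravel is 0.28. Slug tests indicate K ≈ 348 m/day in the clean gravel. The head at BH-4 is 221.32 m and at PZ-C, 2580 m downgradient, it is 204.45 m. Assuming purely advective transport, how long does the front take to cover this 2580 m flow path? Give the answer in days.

317

Hydraulic gradient i = (221.32 − 204.45) / 2580 = 16.87 / 2580 = 0.006539.
Darcy flux q = K · i = 348.0 × 0.006539 = 2.275 m/day.
Seepage velocity v = q / n_e = 2.275 / 0.28 = 8.127 m/day.
Travel time t = L / v = 2580 / 8.127 = 317.5 days.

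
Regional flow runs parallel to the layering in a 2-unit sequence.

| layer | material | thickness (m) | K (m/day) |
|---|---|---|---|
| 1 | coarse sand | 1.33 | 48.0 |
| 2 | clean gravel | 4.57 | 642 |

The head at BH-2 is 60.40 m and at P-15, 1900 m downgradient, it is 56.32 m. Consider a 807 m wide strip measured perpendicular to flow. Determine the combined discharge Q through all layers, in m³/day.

5190

Flow is parallel to layering, so each bed carries its own Darcy discharge and the transmissivities add.
Σ(K_i·b_i) = 48.0×1.33 + 642×4.57 = 2998 m²/day.
Hydraulic gradient i = (60.40 − 56.32) / 1900 = 4.08 / 1900 = 0.002147.
Q = Σ(K_i·b_i) · W · i = 2998 × 807 × 0.002147 = 5195 m³/day.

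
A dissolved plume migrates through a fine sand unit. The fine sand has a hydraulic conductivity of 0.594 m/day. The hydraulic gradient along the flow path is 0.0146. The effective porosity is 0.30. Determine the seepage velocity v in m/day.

Hydraulic gradient i = 0.0146.
Darcy flux q = K · i = 0.5940 × 0.01460 = 0.008672 m/day.
Seepage velocity v = q / n_e = 0.008672 / 0.30 = 0.02891 m/day.

0.0289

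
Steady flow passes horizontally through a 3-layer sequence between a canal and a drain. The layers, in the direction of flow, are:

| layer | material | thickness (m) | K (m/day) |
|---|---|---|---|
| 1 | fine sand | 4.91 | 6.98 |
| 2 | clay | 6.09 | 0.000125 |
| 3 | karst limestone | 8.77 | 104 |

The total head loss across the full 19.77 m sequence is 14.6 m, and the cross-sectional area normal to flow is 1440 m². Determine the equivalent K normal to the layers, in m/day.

0.000406

Flow is perpendicular to layering, so the layers act in series and the equivalent K is the thickness-weighted harmonic mean.
Total thickness L = 4.91 + 6.09 + 8.77 = 19.77 m.
Σ(b_i/K_i) = 4.91/6.98 + 6.09/0.000125 + 8.77/104 = 48721 d.
K_eq = L / Σ(b_i/K_i) = 19.77 / 48721 = 0.0004058 m/day.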